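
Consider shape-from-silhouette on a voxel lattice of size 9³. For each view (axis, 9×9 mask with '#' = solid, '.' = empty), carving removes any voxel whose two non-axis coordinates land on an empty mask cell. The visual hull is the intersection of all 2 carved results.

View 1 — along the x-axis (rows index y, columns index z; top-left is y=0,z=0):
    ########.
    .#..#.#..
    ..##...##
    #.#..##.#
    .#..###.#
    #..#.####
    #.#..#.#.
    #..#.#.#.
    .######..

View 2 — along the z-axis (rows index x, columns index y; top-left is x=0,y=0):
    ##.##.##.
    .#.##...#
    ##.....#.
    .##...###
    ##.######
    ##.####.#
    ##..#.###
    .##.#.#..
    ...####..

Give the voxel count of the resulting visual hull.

full grid |V| = 729
V1 x: intersect with YZ mask (45 set) -- 405 left
V2 z: intersect with XY mask (47 set) -- 228 left

228 voxels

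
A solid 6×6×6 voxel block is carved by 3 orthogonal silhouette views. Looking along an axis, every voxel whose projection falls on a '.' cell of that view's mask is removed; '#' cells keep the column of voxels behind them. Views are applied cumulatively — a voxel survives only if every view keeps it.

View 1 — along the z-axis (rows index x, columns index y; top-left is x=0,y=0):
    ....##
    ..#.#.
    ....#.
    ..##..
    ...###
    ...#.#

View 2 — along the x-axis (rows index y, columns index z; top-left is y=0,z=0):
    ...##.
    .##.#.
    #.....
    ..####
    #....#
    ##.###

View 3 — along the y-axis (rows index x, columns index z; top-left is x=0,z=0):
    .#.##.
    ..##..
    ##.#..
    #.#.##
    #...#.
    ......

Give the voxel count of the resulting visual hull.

12 voxels

before carving: 216 voxels (6×6×6)
step 1: project along z, AND mask (12/36) → |grid| = 72
step 2: project along x, AND mask (17/36) → |grid| = 37
step 3: project along y, AND mask (14/36) → |grid| = 12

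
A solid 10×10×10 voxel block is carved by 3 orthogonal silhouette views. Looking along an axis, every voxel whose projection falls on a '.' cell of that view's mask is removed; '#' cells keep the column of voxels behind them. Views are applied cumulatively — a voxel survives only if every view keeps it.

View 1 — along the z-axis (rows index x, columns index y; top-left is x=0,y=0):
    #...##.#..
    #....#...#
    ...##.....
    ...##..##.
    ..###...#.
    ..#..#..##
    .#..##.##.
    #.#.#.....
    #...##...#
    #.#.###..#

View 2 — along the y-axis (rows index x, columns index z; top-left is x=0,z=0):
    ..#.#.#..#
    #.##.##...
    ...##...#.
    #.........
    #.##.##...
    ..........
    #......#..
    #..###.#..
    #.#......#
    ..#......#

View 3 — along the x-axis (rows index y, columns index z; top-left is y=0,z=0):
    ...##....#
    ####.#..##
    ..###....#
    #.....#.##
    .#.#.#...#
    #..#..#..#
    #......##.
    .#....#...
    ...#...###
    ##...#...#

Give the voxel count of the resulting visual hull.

start: 10×10×10 = 1000 voxels
after view 1 [z-axis, 39 of 100 cells solid] → remaining = 390
after view 2 [y-axis, 30 of 100 cells solid] → remaining = 110
after view 3 [x-axis, 39 of 100 cells solid] → remaining = 43

|visual hull| = 43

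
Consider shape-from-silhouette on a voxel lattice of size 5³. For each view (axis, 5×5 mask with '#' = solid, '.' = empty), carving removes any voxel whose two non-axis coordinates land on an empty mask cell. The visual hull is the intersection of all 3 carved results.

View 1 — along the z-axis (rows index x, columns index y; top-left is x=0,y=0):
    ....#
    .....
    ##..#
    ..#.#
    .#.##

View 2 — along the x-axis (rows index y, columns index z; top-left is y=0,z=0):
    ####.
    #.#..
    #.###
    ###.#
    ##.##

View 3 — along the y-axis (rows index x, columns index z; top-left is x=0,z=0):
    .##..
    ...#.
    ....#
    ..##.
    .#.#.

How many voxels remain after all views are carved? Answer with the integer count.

start: 5×5×5 = 125 voxels
step 1: project along z, AND mask (9/25) → |grid| = 45
step 2: project along x, AND mask (18/25) → |grid| = 32
step 3: project along y, AND mask (8/25) → |grid| = 8

8 voxels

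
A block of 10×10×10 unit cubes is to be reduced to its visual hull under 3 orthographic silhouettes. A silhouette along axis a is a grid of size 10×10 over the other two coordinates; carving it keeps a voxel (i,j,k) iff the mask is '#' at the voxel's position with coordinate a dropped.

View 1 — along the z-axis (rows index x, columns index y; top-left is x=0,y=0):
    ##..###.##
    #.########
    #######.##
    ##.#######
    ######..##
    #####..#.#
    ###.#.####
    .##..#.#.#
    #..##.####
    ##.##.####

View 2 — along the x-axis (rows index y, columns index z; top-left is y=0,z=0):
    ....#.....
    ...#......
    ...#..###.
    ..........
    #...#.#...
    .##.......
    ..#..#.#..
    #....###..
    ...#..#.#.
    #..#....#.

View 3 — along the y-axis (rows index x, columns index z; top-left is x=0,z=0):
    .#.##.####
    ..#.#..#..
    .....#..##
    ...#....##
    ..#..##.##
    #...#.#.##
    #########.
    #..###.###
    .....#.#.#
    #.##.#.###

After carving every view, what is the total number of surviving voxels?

voxel count = 93

initial block: 10^3 = 1000
V1 z: intersect with XY mask (77 set) -- 770 left
V2 x: intersect with YZ mask (24 set) -- 183 left
V3 y: intersect with XZ mask (52 set) -- 93 left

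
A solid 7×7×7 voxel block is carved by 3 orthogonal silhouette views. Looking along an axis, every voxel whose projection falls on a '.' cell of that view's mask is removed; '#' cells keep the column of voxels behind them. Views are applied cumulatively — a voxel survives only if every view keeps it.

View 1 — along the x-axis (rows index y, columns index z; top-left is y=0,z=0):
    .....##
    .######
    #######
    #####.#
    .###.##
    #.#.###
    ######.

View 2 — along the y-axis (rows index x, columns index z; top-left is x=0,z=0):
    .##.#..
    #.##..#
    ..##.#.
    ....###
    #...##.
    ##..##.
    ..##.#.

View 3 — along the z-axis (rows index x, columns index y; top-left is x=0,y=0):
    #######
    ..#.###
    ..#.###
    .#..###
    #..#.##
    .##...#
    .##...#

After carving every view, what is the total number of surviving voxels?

79 voxels

full grid |V| = 343
step 1: project along x, AND mask (37/49) → |grid| = 259
step 2: project along y, AND mask (23/49) → |grid| = 123
step 3: project along z, AND mask (29/49) → |grid| = 79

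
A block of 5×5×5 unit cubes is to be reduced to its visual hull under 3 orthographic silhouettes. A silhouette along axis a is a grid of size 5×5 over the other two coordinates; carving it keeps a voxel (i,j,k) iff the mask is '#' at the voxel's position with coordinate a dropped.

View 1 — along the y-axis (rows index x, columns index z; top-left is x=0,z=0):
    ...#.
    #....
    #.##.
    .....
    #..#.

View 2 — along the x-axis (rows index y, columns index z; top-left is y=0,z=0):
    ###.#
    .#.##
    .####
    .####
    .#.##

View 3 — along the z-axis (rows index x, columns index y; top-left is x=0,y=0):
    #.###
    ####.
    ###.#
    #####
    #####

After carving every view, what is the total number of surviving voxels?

initial block: 5^3 = 125
carve view 1 (along y, XZ-mask fill 7/25): 35 voxels remain
carve view 2 (along x, YZ-mask fill 18/25): 18 voxels remain
carve view 3 (along z, XY-mask fill 22/25): 15 voxels remain

remaining voxels: 15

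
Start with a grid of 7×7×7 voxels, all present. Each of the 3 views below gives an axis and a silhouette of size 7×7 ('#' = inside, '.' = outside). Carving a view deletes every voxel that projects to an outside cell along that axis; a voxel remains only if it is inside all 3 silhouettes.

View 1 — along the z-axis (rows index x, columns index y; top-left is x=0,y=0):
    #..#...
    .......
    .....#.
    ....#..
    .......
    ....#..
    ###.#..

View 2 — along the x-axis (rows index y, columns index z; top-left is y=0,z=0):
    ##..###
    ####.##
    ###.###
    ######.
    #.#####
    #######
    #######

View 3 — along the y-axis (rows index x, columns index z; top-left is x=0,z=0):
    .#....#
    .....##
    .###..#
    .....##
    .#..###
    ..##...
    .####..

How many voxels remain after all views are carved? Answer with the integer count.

full grid |V| = 343
[1] z-view keeps 9 columns → grid now 63
[2] x-view keeps 43 columns → grid now 53
[3] y-view keeps 20 columns → grid now 22

voxel count = 22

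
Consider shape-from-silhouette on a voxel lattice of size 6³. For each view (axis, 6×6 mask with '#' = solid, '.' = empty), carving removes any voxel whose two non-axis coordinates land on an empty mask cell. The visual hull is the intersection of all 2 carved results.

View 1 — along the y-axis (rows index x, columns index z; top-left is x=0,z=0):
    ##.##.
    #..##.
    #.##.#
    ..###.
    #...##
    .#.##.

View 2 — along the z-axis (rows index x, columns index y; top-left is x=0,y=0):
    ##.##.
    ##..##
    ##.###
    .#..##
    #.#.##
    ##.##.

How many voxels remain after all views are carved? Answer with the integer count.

voxel count = 81

full grid |V| = 216
carve view 1 (along y, XZ-mask fill 20/36): 120 voxels remain
carve view 2 (along z, XY-mask fill 24/36): 81 voxels remain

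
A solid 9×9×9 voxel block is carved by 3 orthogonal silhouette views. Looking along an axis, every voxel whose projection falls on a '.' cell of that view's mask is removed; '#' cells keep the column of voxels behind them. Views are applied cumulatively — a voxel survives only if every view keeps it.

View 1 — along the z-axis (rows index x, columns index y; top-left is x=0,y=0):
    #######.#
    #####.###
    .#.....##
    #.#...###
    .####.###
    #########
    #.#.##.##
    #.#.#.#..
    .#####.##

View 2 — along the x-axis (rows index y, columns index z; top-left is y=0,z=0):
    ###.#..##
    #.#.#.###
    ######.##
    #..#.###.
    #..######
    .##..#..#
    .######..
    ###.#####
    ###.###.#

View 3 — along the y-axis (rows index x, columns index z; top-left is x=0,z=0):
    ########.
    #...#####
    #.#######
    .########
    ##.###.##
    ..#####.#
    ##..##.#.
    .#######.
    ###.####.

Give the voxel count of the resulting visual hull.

remaining voxels: 286

start: 9×9×9 = 729 voxels
after view 1 [z-axis, 57 of 81 cells solid] → remaining = 513
after view 2 [x-axis, 57 of 81 cells solid] → remaining = 374
after view 3 [y-axis, 62 of 81 cells solid] → remaining = 286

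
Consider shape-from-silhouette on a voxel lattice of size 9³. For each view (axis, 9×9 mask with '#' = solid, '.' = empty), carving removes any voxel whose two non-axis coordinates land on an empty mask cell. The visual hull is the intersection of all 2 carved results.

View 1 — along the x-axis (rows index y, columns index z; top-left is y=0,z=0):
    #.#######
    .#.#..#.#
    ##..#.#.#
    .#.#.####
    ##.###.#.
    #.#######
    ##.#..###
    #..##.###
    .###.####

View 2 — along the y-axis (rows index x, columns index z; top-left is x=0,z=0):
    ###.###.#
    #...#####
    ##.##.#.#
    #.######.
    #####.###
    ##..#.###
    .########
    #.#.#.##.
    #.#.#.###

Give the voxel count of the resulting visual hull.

remaining voxels: 370

start: 9×9×9 = 729 voxels
V1 x: intersect with YZ mask (56 set) -- 504 left
V2 y: intersect with XZ mask (59 set) -- 370 left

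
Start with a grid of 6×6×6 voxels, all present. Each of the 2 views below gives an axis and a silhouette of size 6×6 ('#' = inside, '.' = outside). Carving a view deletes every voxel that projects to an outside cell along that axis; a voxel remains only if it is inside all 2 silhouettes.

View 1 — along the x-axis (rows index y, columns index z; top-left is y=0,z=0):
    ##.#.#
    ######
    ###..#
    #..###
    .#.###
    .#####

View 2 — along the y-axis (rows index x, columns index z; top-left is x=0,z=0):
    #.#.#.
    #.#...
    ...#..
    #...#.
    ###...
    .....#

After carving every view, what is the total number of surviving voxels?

49 voxels

start: 6×6×6 = 216 voxels
V1 x: intersect with YZ mask (27 set) -- 162 left
V2 y: intersect with XZ mask (12 set) -- 49 left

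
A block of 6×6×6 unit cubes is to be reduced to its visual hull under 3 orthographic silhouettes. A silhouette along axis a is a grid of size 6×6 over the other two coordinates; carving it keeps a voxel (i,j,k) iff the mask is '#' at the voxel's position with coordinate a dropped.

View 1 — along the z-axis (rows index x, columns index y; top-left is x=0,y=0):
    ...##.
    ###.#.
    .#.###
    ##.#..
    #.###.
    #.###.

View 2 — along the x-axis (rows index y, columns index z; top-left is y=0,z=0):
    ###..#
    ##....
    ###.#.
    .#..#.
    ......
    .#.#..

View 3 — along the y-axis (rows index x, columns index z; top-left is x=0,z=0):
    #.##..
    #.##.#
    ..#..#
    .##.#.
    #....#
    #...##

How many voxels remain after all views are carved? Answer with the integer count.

full grid |V| = 216
  1. axis=2 (XY plane), |mask|=21  ⇒  voxels=126
  2. axis=0 (YZ plane), |mask|=14  ⇒  voxels=46
  3. axis=1 (XZ plane), |mask|=17  ⇒  voxels=19

remaining voxels: 19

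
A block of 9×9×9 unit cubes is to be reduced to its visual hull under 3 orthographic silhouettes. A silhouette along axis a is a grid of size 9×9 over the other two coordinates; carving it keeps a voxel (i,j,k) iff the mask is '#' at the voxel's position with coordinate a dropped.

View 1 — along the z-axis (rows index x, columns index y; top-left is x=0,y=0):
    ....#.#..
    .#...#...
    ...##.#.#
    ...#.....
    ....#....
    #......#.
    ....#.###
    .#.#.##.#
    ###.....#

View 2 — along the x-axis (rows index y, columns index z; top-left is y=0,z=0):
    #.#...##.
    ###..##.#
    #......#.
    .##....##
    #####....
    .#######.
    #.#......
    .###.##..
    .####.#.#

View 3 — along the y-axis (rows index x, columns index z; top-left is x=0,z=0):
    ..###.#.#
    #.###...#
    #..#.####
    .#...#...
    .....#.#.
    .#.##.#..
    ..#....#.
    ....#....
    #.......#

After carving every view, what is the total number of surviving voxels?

|visual hull| = 34

before carving: 729 voxels (9×9×9)
  1. axis=2 (XY plane), |mask|=25  ⇒  voxels=225
  2. axis=0 (YZ plane), |mask|=41  ⇒  voxels=116
  3. axis=1 (XZ plane), |mask|=29  ⇒  voxels=34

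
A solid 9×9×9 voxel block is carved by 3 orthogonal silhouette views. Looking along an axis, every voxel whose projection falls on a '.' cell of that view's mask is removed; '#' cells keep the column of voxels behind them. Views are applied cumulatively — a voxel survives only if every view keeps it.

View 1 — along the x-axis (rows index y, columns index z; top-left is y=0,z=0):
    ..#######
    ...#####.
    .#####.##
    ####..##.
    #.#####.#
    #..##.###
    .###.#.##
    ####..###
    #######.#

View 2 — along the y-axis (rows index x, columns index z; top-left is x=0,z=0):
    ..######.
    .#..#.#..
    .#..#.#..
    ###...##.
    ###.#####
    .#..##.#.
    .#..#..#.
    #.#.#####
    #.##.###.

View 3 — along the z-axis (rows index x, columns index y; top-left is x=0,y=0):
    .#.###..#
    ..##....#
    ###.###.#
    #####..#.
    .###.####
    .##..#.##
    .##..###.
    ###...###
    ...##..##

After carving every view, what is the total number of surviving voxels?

178 voxels

initial block: 9^3 = 729
step 1: project along x, AND mask (59/81) → |grid| = 531
step 2: project along y, AND mask (45/81) → |grid| = 287
step 3: project along z, AND mask (48/81) → |grid| = 178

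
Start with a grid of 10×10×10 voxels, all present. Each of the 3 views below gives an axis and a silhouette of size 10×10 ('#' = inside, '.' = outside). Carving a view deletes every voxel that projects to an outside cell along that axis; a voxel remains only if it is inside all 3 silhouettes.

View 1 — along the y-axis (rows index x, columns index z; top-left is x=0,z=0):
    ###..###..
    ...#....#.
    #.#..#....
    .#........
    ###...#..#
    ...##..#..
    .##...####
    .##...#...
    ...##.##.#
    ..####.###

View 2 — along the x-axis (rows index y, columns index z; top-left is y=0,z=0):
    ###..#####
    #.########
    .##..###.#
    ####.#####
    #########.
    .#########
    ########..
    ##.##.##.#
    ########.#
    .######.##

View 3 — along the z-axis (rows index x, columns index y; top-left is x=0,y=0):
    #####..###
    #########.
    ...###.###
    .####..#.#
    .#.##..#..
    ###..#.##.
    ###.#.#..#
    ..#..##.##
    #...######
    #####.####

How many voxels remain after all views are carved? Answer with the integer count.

228 voxels

initial block: 10^3 = 1000
V1 y: intersect with XZ mask (41 set) -- 410 left
V2 x: intersect with YZ mask (82 set) -- 345 left
V3 z: intersect with XY mask (66 set) -- 228 left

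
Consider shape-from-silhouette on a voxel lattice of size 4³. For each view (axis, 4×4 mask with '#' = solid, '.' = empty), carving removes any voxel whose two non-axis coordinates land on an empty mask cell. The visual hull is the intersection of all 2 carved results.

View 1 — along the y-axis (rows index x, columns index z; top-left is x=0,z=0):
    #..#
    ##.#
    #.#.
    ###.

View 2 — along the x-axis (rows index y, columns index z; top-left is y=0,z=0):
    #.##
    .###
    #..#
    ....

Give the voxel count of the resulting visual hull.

|visual hull| = 20

initial block: 4^3 = 64
V1 y: intersect with XZ mask (10 set) -- 40 left
V2 x: intersect with YZ mask (8 set) -- 20 left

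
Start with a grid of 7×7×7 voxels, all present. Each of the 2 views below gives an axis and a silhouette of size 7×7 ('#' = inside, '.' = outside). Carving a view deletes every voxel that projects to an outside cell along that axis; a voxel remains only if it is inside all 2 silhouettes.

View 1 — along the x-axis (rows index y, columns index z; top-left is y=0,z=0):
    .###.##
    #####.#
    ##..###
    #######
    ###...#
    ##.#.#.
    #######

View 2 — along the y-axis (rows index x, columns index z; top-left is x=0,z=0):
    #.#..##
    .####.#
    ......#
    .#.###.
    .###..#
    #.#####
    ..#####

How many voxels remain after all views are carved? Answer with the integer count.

remaining voxels: 155

initial block: 7^3 = 343
after view 1 [x-axis, 38 of 49 cells solid] → remaining = 266
after view 2 [y-axis, 29 of 49 cells solid] → remaining = 155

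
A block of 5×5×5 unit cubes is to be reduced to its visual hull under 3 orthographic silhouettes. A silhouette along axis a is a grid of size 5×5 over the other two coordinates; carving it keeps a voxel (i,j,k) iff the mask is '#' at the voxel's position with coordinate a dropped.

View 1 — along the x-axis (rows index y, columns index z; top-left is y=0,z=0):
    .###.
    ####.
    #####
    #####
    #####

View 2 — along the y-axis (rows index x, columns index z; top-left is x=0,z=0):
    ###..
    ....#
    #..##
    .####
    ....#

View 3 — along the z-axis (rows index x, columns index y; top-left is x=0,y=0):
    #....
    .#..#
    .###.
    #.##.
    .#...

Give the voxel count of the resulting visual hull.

|visual hull| = 22

full grid |V| = 125
step 1: project along x, AND mask (22/25) → |grid| = 110
step 2: project along y, AND mask (12/25) → |grid| = 50
step 3: project along z, AND mask (10/25) → |grid| = 22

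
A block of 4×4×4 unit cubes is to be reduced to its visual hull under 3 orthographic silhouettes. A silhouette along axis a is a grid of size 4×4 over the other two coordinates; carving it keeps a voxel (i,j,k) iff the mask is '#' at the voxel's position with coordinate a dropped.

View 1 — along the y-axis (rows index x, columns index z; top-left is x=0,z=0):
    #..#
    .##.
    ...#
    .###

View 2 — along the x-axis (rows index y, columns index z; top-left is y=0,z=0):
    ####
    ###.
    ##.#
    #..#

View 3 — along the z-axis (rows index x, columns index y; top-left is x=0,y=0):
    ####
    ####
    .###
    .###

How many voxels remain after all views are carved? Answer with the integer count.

start: 4×4×4 = 64 voxels
V1 y: intersect with XZ mask (8 set) -- 32 left
V2 x: intersect with YZ mask (12 set) -- 23 left
V3 z: intersect with XY mask (14 set) -- 19 left

|visual hull| = 19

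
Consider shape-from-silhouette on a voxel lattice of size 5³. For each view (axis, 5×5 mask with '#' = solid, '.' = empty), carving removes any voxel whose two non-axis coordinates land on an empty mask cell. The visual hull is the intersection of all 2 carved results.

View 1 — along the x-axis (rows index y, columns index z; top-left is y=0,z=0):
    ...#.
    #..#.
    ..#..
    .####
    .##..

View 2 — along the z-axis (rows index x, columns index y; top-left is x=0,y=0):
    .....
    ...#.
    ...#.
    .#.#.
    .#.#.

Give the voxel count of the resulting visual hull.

full grid |V| = 125
after view 1 [x-axis, 10 of 25 cells solid] → remaining = 50
after view 2 [z-axis, 6 of 25 cells solid] → remaining = 20

remaining voxels: 20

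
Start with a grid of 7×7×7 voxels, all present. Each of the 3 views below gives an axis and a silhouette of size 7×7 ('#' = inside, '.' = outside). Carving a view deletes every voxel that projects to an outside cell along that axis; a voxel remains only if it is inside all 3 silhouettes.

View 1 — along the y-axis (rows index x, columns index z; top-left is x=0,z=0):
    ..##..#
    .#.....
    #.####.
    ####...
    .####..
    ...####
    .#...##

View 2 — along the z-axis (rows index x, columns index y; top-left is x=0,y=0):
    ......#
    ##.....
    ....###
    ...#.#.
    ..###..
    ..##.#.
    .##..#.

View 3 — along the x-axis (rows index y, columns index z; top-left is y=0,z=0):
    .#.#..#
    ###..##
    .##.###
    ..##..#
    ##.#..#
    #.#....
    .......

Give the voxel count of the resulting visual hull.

28 voxels

full grid |V| = 343
V1 y: intersect with XZ mask (24 set) -- 168 left
V2 z: intersect with XY mask (17 set) -- 61 left
V3 x: intersect with YZ mask (22 set) -- 28 left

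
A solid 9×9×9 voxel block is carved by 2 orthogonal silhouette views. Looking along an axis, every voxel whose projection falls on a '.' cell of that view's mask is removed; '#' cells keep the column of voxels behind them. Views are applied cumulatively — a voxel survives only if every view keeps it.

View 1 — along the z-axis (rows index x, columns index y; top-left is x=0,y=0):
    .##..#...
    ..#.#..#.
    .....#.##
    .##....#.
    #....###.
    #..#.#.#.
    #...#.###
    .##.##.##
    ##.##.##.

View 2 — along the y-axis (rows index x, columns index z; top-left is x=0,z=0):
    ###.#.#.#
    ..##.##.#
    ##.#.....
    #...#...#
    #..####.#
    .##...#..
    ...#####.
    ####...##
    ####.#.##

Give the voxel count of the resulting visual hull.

start: 9×9×9 = 729 voxels
  1. axis=2 (XY plane), |mask|=37  ⇒  voxels=333
  2. axis=1 (XZ plane), |mask|=44  ⇒  voxels=190

|visual hull| = 190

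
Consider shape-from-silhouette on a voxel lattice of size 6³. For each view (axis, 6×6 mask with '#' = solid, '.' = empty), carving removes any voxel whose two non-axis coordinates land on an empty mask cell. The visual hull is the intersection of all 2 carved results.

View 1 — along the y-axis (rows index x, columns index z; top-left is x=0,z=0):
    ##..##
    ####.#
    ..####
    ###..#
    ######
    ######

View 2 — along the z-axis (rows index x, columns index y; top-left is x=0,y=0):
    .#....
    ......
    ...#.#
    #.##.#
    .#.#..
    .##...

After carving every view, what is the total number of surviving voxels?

52 voxels

full grid |V| = 216
  1. axis=1 (XZ plane), |mask|=29  ⇒  voxels=174
  2. axis=2 (XY plane), |mask|=11  ⇒  voxels=52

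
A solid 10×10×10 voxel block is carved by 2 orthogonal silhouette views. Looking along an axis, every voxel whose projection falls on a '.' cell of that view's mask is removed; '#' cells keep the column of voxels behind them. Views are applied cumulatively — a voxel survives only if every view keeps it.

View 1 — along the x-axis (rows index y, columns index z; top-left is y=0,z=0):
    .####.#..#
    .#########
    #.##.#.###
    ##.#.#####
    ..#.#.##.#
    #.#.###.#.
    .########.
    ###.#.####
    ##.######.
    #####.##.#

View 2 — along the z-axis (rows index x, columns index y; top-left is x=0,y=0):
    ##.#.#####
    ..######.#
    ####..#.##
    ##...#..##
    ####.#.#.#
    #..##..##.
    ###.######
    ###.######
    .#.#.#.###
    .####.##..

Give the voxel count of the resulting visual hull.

before carving: 1000 voxels (10×10×10)
carve view 1 (along x, YZ-mask fill 73/100): 730 voxels remain
carve view 2 (along z, XY-mask fill 69/100): 511 voxels remain

remaining voxels: 511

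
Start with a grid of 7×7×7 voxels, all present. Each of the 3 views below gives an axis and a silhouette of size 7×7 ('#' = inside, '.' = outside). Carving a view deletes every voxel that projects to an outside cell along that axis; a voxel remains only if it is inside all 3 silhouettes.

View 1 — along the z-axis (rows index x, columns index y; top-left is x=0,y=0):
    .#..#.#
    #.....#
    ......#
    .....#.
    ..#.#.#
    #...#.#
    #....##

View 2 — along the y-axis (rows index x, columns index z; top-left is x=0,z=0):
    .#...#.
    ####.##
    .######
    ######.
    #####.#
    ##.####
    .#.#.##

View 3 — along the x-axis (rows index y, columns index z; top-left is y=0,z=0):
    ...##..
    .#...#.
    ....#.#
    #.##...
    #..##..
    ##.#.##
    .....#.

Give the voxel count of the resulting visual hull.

27 voxels

initial block: 7^3 = 343
carve view 1 (along z, XY-mask fill 16/49): 112 voxels remain
carve view 2 (along y, XZ-mask fill 36/49): 78 voxels remain
carve view 3 (along x, YZ-mask fill 18/49): 27 voxels remain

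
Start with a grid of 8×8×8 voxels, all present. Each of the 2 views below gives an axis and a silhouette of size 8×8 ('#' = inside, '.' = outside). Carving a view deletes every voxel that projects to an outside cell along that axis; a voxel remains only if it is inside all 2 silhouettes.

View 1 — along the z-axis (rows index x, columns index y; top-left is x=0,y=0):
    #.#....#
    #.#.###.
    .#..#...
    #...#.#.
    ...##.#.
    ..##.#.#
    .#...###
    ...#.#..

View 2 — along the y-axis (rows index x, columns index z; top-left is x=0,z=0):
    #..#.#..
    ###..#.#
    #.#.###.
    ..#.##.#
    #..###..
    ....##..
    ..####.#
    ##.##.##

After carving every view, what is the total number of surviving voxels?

108 voxels

before carving: 512 voxels (8×8×8)
carve view 1 (along z, XY-mask fill 26/64): 208 voxels remain
carve view 2 (along y, XZ-mask fill 34/64): 108 voxels remain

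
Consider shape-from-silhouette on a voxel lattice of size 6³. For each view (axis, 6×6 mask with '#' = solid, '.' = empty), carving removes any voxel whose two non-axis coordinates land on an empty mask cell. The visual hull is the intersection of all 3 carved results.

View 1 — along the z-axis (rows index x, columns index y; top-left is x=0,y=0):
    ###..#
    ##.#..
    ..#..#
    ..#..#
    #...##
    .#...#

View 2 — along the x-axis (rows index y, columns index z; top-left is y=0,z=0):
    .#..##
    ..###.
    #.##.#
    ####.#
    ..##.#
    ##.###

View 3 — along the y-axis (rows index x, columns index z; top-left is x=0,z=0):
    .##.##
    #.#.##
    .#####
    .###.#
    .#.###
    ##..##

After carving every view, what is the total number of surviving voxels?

before carving: 216 voxels (6×6×6)
carve view 1 (along z, XY-mask fill 16/36): 96 voxels remain
carve view 2 (along x, YZ-mask fill 23/36): 63 voxels remain
carve view 3 (along y, XZ-mask fill 25/36): 44 voxels remain

voxel count = 44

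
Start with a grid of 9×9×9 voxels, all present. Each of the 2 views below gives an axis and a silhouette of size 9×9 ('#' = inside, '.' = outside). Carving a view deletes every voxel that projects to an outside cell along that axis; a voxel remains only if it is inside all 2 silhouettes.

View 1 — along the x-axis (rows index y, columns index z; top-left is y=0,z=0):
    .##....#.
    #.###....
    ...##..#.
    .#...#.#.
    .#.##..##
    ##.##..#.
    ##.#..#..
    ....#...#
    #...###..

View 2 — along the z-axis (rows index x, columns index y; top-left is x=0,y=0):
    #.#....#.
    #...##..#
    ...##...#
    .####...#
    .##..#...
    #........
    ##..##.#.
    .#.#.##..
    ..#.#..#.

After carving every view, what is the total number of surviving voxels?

initial block: 9^3 = 729
V1 x: intersect with YZ mask (33 set) -- 297 left
V2 z: intersect with XY mask (31 set) -- 116 left

116 voxels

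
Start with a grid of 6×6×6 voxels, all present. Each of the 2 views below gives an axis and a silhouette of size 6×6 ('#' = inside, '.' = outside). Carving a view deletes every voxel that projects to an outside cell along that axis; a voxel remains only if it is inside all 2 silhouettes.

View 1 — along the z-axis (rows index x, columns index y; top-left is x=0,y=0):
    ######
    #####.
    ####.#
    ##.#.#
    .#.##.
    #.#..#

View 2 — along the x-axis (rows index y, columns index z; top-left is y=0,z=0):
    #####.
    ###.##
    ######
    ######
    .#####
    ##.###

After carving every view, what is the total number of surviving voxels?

full grid |V| = 216
step 1: project along z, AND mask (26/36) → |grid| = 156
step 2: project along x, AND mask (32/36) → |grid| = 139

remaining voxels: 139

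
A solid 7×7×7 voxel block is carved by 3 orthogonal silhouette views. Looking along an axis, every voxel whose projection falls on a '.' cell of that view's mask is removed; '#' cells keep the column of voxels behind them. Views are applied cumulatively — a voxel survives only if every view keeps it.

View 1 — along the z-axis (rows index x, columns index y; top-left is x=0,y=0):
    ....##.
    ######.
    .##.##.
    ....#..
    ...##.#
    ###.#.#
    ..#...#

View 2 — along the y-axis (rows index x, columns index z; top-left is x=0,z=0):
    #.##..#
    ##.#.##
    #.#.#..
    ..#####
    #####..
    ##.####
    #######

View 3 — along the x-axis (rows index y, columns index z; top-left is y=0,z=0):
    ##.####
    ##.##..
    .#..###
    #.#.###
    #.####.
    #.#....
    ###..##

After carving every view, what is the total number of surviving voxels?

|visual hull| = 76

full grid |V| = 343
after view 1 [z-axis, 23 of 49 cells solid] → remaining = 161
after view 2 [y-axis, 35 of 49 cells solid] → remaining = 114
after view 3 [x-axis, 31 of 49 cells solid] → remaining = 76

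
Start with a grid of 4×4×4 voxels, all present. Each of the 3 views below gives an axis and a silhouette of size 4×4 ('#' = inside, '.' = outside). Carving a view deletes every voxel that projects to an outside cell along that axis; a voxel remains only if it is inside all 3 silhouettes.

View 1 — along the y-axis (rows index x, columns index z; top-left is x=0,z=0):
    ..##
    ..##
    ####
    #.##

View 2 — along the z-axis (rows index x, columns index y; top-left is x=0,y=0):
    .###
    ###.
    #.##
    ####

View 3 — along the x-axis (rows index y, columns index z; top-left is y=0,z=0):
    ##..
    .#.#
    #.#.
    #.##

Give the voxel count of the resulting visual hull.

initial block: 4^3 = 64
[1] y-view keeps 11 columns → grid now 44
[2] z-view keeps 13 columns → grid now 36
[3] x-view keeps 9 columns → grid now 20

20 voxels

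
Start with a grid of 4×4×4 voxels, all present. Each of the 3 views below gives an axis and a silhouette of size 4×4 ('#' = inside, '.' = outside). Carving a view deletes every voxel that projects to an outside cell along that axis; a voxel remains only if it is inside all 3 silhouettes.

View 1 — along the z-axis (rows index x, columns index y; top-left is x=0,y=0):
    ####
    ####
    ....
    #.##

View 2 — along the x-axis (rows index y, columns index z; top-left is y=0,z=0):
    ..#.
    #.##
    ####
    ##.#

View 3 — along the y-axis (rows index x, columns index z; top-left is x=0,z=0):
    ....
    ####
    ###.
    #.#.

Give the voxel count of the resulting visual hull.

initial block: 4^3 = 64
V1 z: intersect with XY mask (11 set) -- 44 left
V2 x: intersect with YZ mask (11 set) -- 30 left
V3 y: intersect with XZ mask (9 set) -- 15 left

voxel count = 15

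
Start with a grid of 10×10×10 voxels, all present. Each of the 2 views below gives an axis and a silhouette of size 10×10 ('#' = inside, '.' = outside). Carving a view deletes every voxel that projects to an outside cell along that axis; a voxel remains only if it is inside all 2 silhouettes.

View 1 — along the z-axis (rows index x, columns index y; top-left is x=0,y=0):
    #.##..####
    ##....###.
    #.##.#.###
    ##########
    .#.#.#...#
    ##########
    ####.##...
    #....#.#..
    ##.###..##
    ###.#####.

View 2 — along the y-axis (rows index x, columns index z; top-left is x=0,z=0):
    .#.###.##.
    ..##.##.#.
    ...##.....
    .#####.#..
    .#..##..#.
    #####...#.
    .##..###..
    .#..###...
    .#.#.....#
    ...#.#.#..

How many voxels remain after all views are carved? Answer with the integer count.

remaining voxels: 304

start: 10×10×10 = 1000 voxels
  1. axis=2 (XY plane), |mask|=67  ⇒  voxels=670
  2. axis=1 (XZ plane), |mask|=44  ⇒  voxels=304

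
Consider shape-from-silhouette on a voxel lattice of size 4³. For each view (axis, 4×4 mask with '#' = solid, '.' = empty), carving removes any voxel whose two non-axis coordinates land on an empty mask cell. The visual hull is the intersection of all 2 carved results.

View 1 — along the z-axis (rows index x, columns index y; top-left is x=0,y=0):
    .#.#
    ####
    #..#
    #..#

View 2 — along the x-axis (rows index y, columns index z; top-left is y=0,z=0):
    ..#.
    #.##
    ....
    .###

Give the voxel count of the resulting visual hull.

full grid |V| = 64
step 1: project along z, AND mask (10/16) → |grid| = 40
step 2: project along x, AND mask (7/16) → |grid| = 21

|visual hull| = 21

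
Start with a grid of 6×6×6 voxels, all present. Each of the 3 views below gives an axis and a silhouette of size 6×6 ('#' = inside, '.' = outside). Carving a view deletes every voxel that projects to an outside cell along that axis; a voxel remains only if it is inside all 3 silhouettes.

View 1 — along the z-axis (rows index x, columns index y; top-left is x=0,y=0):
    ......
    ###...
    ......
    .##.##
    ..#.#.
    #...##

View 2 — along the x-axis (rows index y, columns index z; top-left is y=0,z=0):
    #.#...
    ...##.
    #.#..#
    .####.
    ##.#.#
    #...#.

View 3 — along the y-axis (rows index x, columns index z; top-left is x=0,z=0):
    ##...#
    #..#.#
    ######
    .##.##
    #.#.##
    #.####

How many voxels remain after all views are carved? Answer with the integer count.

full grid |V| = 216
after view 1 [z-axis, 12 of 36 cells solid] → remaining = 72
after view 2 [x-axis, 17 of 36 cells solid] → remaining = 33
after view 3 [y-axis, 25 of 36 cells solid] → remaining = 22

22 voxels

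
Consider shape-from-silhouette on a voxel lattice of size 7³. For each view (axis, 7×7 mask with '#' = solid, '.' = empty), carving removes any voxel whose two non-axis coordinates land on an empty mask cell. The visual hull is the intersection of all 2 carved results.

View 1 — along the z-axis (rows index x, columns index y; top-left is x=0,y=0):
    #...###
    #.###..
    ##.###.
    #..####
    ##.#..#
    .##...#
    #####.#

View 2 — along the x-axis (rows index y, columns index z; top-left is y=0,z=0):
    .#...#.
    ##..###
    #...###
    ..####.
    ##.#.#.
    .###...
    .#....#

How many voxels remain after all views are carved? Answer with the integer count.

|visual hull| = 103

before carving: 343 voxels (7×7×7)
after view 1 [z-axis, 31 of 49 cells solid] → remaining = 217
after view 2 [x-axis, 24 of 49 cells solid] → remaining = 103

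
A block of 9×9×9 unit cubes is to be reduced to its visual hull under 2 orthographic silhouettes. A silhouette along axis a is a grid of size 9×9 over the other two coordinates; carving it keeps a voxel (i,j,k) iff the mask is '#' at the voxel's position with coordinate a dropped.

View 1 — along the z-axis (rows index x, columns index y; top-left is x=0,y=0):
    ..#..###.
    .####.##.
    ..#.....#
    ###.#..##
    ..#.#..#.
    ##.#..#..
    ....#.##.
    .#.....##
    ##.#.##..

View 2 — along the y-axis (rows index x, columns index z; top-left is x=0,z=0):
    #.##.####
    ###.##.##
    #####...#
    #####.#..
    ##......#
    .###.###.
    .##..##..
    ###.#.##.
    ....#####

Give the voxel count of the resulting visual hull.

|visual hull| = 206

full grid |V| = 729
step 1: project along z, AND mask (36/81) → |grid| = 324
step 2: project along y, AND mask (50/81) → |grid| = 206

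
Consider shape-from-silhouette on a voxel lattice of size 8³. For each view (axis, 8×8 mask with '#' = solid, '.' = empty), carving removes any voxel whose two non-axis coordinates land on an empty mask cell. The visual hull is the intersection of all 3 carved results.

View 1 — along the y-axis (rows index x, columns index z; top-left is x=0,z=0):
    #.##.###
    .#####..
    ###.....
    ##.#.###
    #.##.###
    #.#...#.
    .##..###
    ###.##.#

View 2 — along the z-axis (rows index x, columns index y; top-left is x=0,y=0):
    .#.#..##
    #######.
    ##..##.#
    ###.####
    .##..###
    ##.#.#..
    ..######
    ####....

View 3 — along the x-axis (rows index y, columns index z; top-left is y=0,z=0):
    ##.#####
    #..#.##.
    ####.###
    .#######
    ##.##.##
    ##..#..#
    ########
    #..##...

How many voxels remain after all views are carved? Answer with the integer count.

remaining voxels: 146

full grid |V| = 512
[1] y-view keeps 40 columns → grid now 320
[2] z-view keeps 42 columns → grid now 212
[3] x-view keeps 46 columns → grid now 146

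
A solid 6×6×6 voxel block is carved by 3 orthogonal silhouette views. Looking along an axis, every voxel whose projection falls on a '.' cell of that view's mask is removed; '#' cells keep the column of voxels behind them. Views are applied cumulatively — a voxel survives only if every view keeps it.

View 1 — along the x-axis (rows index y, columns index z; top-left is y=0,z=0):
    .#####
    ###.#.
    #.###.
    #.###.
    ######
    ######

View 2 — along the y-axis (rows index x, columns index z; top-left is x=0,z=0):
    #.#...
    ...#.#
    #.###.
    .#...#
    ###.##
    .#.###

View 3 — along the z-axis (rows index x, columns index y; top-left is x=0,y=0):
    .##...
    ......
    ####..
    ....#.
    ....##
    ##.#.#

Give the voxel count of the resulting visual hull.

42 voxels

before carving: 216 voxels (6×6×6)
V1 x: intersect with YZ mask (29 set) -- 174 left
V2 y: intersect with XZ mask (19 set) -- 90 left
V3 z: intersect with XY mask (13 set) -- 42 left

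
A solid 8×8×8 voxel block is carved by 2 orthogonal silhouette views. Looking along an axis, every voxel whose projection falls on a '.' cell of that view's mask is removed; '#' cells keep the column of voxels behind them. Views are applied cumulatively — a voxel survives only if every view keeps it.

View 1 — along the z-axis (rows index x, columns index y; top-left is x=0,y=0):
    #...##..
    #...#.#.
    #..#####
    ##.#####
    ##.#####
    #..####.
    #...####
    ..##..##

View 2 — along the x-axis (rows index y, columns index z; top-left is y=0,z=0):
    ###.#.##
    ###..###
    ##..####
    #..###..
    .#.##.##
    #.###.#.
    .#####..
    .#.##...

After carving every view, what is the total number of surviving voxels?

start: 8×8×8 = 512 voxels
carve view 1 (along z, XY-mask fill 40/64): 320 voxels remain
carve view 2 (along x, YZ-mask fill 40/64): 195 voxels remain

|visual hull| = 195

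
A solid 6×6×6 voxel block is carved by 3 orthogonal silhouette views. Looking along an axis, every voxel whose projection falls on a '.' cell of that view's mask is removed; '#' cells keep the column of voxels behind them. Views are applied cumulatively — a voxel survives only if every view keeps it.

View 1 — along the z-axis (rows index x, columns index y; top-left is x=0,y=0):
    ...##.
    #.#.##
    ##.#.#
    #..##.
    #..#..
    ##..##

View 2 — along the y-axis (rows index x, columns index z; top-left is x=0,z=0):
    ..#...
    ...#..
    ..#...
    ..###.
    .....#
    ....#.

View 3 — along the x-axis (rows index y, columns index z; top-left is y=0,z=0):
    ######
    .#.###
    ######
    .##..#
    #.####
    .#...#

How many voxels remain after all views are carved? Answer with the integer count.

start: 6×6×6 = 216 voxels
after view 1 [z-axis, 19 of 36 cells solid] → remaining = 114
after view 2 [y-axis, 8 of 36 cells solid] → remaining = 25
after view 3 [x-axis, 26 of 36 cells solid] → remaining = 19

|visual hull| = 19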